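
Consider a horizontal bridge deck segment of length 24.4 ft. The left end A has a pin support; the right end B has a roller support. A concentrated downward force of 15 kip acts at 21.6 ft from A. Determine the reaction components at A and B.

Moments about A: B_y·24.4 − 15·21.6 = 0 → B_y = 324/24.4 = 13.2787 ≈ 13.28 kip.
ΣF_y = 0: A_y + 13.2787 − 15 = 0 → A_y = 1.721 kip.
ΣF_x = 0: no horizontal applied forces, so A_x = 0.

A_x = 0, A_y = 1.721 kip, B_y = 13.28 kip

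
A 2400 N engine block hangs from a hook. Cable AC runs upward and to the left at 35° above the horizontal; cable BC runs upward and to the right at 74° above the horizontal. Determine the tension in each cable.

T_AC = 699.6 N, T_BC = 2079 N

ΣF_x = 0: −T_AC·cos35° + T_BC·cos74° = 0 → T_BC = 2.97185·T_AC.
ΣF_y = 0: T_AC·sin35° + T_BC·sin74° = 2400.
Substitute: T_AC·(0.573576 + 2.97185·0.961262) = 2400 → T_AC = 699.647 ≈ 699.6 N.
Then T_BC = 2.97185 × 699.647 = 2079 N.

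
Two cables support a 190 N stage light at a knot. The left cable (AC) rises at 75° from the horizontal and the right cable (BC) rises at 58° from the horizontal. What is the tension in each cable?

ΣF_x = 0: −T_AC·cos75° + T_BC·cos58° = 0 → T_BC = 0.488412·T_AC.
ΣF_y = 0: T_AC·sin75° + T_BC·sin58° = 190.
Substitute: T_AC·(0.965926 + 0.488412·0.848048) = 190 → T_AC = 137.669 ≈ 137.7 N.
Then T_BC = 0.488412 × 137.669 = 67.24 N.

T_AC = 137.7 N, T_BC = 67.24 N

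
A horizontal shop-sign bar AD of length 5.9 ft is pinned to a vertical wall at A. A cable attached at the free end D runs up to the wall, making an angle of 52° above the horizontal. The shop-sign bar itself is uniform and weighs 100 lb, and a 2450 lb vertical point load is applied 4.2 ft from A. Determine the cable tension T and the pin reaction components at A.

T = 2277 lb, A_x = 1402 lb, A_y = 755.9 lb

ΣM about A: T·sin52°·5.9 − 100·2.95 − 2450·4.2 = 0 → T = 10585/(5.9·0.788011) = 2276.7 ≈ 2277 lb.
ΣF_x = 0: A_x − T·cos52° = 0 → A_x = 2276.7 × 0.615661 = 1402 lb.
ΣF_y = 0: A_y + T·sin52° − 100 − 2450 = 0 → A_y = 2550 − 2276.7 × 0.788011 = 755.9 lb.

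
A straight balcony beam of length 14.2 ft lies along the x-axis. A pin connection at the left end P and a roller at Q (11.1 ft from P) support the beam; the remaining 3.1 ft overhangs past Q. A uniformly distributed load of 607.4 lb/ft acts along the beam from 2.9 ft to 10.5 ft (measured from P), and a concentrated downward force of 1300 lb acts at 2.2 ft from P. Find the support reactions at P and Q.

Resultant of the distributed load: 607.4 × 7.6 = 4616.24 lb at 6.7 ft from P.
ΣM about P: Q_y·11.1 − (607.4·7.6)·6.7 − 1300·2.2 = 0 → Q_y = 33788.808/11.1 = 3044.04 ≈ 3044 lb.
ΣF_y = 0: P_y + 3044.04 − 607.4·7.6 − 1300 = 0 → P_y = 2872 lb.
ΣF_x = 0: no horizontal applied forces, so P_x = 0.

P_x = 0, P_y = 2872 lb, Q_y = 3044 lb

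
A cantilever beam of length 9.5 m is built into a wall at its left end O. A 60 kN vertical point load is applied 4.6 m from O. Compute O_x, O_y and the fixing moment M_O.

O_x = 0, O_y = 60.00 kN, M_O = 276.0 kN·m

ΣF_x = 0: O_x = 0.
ΣF_y = 0: O_y − 60 = 0 → O_y = 60.00 kN.
ΣM about O: M_O − 60·4.6 = 0 → M_O = 276.0 kN·m.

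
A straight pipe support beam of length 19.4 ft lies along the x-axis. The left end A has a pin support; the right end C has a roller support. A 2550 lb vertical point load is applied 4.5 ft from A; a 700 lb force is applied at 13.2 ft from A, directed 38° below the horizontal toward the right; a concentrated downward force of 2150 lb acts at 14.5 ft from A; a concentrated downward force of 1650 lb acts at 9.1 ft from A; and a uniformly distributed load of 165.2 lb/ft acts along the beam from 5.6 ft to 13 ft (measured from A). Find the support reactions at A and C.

Resultant of the distributed load: 165.2 × 7.4 = 1222.48 lb at 9.3 ft from A.
ΣM about A: C_y·19.4 − 2550·4.5 − 700·sin38°·13.2 − 2150·14.5 − 1650·9.1 − (165.2·7.4)·9.3 = 0 → C_y = 74722.8/19.4 = 3851.69 ≈ 3852 lb.
ΣF_y = 0: A_y + 3851.69 − 2550 − 700·sin38° − 2150 − 1650 − 165.2·7.4 = 0 → A_y = 4152 lb.
ΣF_x = 0: A_x + 700·cos38° = 0 → A_x = -551.6 lb.

A_x = -551.6 lb, A_y = 4152 lb, C_y = 3852 lb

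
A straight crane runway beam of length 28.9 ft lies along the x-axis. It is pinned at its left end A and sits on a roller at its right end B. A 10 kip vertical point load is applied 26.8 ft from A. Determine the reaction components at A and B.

Taking moments about A: B_y·28.9 − 10·26.8 = 0 → B_y = 268/28.9 = 9.27336 ≈ 9.273 kip.
ΣF_y = 0: A_y + 9.27336 − 10 = 0 → A_y = 0.7266 kip.
ΣF_x = 0: no horizontal applied forces, so A_x = 0.

A_x = 0, A_y = 0.7266 kip, B_y = 9.273 kip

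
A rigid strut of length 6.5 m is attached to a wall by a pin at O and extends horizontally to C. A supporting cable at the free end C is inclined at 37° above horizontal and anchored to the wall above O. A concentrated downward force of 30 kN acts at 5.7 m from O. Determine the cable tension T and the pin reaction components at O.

ΣM about O: T·sin37°·6.5 − 30·5.7 = 0 → T = 171/(6.5·0.601815) = 43.7139 ≈ 43.71 kN.
ΣF_x = 0: O_x − T·cos37° = 0 → O_x = 43.7139 × 0.798636 = 34.91 kN.
ΣF_y = 0: O_y + T·sin37° − 30 = 0 → O_y = 30 − 43.7139 × 0.601815 = 3.692 kN.

T = 43.71 kN, O_x = 34.91 kN, O_y = 3.692 kN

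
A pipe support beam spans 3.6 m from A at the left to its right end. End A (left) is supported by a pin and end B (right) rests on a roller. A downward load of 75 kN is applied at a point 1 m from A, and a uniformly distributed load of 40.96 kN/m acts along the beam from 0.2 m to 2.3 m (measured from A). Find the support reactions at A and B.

Resultant of the distributed load: 40.96 × 2.1 = 86.016 kN at 1.25 m from A.
ΣM about A: B_y·3.6 − 75·1 − (40.96·2.1)·1.25 = 0 → B_y = 182.52/3.6 = 50.70 kN.
ΣF_y = 0: A_y + 50.7 − 75 − 40.96·2.1 = 0 → A_y = 110.3 kN.
ΣF_x = 0: no horizontal applied forces, so A_x = 0.

A_x = 0, A_y = 110.3 kN, B_y = 50.70 kN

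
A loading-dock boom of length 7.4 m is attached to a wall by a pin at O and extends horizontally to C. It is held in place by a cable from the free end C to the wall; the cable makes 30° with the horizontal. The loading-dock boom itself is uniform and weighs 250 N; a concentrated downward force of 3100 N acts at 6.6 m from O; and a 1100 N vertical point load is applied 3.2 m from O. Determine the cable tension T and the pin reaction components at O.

ΣM about O: T·sin30°·7.4 − 250·3.7 − 3100·6.6 − 1100·3.2 = 0 → T = 24905/(7.4·0.5) = 6731.08 ≈ 6731 N.
ΣF_x = 0: O_x − T·cos30° = 0 → O_x = 6731.08 × 0.866025 = 5829 N.
ΣF_y = 0: O_y + T·sin30° − 250 − 3100 − 1100 = 0 → O_y = 4450 − 6731.08 × 0.5 = 1084 N.

T = 6731 N, O_x = 5829 N, O_y = 1084 N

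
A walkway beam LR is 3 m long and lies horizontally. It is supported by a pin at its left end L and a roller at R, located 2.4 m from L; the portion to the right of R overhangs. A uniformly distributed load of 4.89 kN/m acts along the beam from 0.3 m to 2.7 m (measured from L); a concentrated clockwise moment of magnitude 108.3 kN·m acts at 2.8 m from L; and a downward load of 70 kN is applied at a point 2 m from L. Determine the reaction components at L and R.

L_x = 0, L_y = -29.06 kN, R_y = 110.8 kN

Resultant of the distributed load: 4.89 × 2.4 = 11.736 kN at 1.5 m from L.
Moments about L: R_y·2.4 − (4.89·2.4)·1.5 − 108.3 − 70·2 = 0 → R_y = 265.904/2.4 = 110.793 ≈ 110.8 kN.
ΣF_y = 0: L_y + 110.793 − 4.89·2.4 − 70 = 0 → L_y = -29.06 kN.
ΣF_x = 0: no horizontal applied forces, so L_x = 0.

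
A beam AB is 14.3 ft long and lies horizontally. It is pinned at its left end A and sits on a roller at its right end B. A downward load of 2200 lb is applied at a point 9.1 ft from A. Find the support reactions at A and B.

ΣM about A: B_y·14.3 − 2200·9.1 = 0 → B_y = 20020/14.3 = 1400 lb.
ΣF_y = 0: A_y + 1400 − 2200 = 0 → A_y = 800.0 lb.
ΣF_x = 0: no horizontal applied forces, so A_x = 0.

A_x = 0, A_y = 800.0 lb, B_y = 1400 lb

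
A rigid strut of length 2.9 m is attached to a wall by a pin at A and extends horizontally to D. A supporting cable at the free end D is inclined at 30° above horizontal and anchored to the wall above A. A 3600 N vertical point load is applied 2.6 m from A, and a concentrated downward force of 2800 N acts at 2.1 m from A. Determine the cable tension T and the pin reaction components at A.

T = 10510 N, A_x = 9102 N, A_y = 1145 N

ΣM about A: T·sin30°·2.9 − 3600·2.6 − 2800·2.1 = 0 → T = 15240/(2.9·0.5) = 10510.3 ≈ 10510 N.
ΣF_x = 0: A_x − T·cos30° = 0 → A_x = 10510.3 × 0.866025 = 9102 N.
ΣF_y = 0: A_y + T·sin30° − 3600 − 2800 = 0 → A_y = 6400 − 10510.3 × 0.5 = 1145 N.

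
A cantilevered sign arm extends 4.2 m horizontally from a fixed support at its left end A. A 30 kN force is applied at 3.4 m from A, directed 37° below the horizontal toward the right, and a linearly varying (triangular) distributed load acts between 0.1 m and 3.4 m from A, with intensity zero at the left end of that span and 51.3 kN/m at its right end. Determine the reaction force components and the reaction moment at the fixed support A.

A_x = -23.96 kN, A_y = 102.7 kN, M_A = 256.1 kN·m

Resultant of the triangular load: ½ × 51.3 × 3.3 = 84.645 kN, acting at 2.3 m from A (one-third of the span from the peak).
ΣF_x = 0: A_x + 30·cos37° = 0 → A_x = -23.96 kN.
ΣF_y = 0: A_y − 30·sin37° − ½·51.3·3.3 = 0 → A_y = 102.7 kN.
ΣM about A: M_A − 30·sin37°·3.4 − (½·51.3·3.3)·2.3 = 0 → M_A = 256.1 kN·m.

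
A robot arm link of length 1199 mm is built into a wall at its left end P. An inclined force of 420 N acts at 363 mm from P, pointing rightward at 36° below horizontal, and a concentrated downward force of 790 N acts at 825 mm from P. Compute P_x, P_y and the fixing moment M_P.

ΣF_x = 0: P_x + 420·cos36° = 0 → P_x = -339.8 N.
ΣF_y = 0: P_y − 420·sin36° − 790 = 0 → P_y = 1037 N.
ΣM about P: M_P − 420·sin36°·363 − 790·825 = 0 → M_P = 741400 N·mm.

P_x = -339.8 N, P_y = 1037 N, M_P = 741400 N·mm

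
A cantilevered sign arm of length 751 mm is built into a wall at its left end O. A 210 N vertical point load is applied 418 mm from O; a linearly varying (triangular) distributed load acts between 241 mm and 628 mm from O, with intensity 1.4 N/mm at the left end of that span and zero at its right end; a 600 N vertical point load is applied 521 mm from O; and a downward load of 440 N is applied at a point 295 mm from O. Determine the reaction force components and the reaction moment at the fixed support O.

O_x = 0, O_y = 1521 N, M_O = 630400 N·mm

Resultant of the triangular load: ½ × 1.4 × 387 = 270.9 N, acting at 370 mm from O (one-third of the span from the peak).
ΣF_x = 0: O_x = 0.
ΣF_y = 0: O_y − 210 − ½·1.4·387 − 600 − 440 = 0 → O_y = 1521 N.
ΣM about O: M_O − 210·418 − (½·1.4·387)·370 − 600·521 − 440·295 = 0 → M_O = 630400 N·mm.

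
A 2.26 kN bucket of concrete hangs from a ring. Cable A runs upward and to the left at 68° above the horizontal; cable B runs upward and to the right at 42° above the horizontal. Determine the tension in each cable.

ΣF_x = 0: −T_A·cos68° + T_B·cos42° = 0 → T_B = 0.504083·T_A.
ΣF_y = 0: T_A·sin68° + T_B·sin42° = 2.26.
Substitute: T_A·(0.927184 + 0.504083·0.669131) = 2.26 → T_A = 1.78729 ≈ 1.787 kN.
Then T_B = 0.504083 × 1.78729 = 0.9009 kN.

T_A = 1.787 kN, T_B = 0.9009 kN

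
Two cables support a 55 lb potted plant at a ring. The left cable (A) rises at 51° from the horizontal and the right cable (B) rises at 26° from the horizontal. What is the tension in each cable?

T_A = 50.73 lb, T_B = 35.52 lb

ΣF_x = 0: −T_A·cos51° + T_B·cos26° = 0 → T_B = 0.700183·T_A.
ΣF_y = 0: T_A·sin51° + T_B·sin26° = 55.
Substitute: T_A·(0.777146 + 0.700183·0.438371) = 55 → T_A = 50.734 ≈ 50.73 lb.
Then T_B = 0.700183 × 50.734 = 35.52 lb.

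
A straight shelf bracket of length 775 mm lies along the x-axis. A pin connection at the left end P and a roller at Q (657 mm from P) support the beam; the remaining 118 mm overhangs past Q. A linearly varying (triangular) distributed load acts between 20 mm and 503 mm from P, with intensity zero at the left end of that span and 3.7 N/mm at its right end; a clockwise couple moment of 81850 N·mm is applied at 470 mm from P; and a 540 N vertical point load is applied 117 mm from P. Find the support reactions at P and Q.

Resultant of the triangular load: ½ × 3.7 × 483 = 893.55 N, acting at 342 mm from P (one-third of the span from the peak).
Taking moments about P: Q_y·657 − (½·3.7·483)·342 − 81850 − 540·117 = 0 → Q_y = 450624.1/657 = 685.881 ≈ 685.9 N.
ΣF_y = 0: P_y + 685.881 − ½·3.7·483 − 540 = 0 → P_y = 747.7 N.
ΣF_x = 0: no horizontal applied forces, so P_x = 0.

P_x = 0, P_y = 747.7 N, Q_y = 685.9 N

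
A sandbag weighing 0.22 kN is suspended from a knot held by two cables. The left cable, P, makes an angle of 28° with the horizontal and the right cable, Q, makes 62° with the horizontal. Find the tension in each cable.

T_P = 0.1033 kN, T_Q = 0.1942 kN

ΣF_x = 0: −T_P·cos28° + T_Q·cos62° = 0 → T_Q = 1.88073·T_P.
ΣF_y = 0: T_P·sin28° + T_Q·sin62° = 0.22.
Substitute: T_P·(0.469472 + 1.88073·0.882948) = 0.22 → T_P = 0.103284 ≈ 0.1033 kN.
Then T_Q = 1.88073 × 0.103284 = 0.1942 kN.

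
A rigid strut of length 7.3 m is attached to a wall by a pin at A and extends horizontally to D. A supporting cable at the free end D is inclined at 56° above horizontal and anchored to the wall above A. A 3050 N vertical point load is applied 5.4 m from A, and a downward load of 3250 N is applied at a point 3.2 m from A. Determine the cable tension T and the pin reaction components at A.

ΣM about A: T·sin56°·7.3 − 3050·5.4 − 3250·3.2 = 0 → T = 26870/(7.3·0.829038) = 4439.87 ≈ 4440 N.
ΣF_x = 0: A_x − T·cos56° = 0 → A_x = 4439.87 × 0.559193 = 2483 N.
ΣF_y = 0: A_y + T·sin56° − 3050 − 3250 = 0 → A_y = 6300 − 4439.87 × 0.829038 = 2619 N.

T = 4440 N, A_x = 2483 N, A_y = 2619 N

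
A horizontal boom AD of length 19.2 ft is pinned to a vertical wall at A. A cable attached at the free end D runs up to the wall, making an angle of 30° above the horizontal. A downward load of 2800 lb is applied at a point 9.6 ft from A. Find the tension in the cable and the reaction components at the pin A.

T = 2800 lb, A_x = 2425 lb, A_y = 1400 lb

ΣM about A: T·sin30°·19.2 − 2800·9.6 = 0 → T = 26880/(19.2·0.5) = 2800 lb.
ΣF_x = 0: A_x − T·cos30° = 0 → A_x = 2800 × 0.866025 = 2425 lb.
ΣF_y = 0: A_y + T·sin30° − 2800 = 0 → A_y = 2800 − 2800 × 0.5 = 1400 lb.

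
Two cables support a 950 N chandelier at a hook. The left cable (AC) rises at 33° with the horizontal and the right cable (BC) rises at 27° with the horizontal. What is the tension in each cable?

ΣF_x = 0: −T_AC·cos33° + T_BC·cos27° = 0 → T_BC = 0.941262·T_AC.
ΣF_y = 0: T_AC·sin33° + T_BC·sin27° = 950.
Substitute: T_AC·(0.544639 + 0.941262·0.45399) = 950 → T_AC = 977.404 ≈ 977.4 N.
Then T_BC = 0.941262 × 977.404 = 920.0 N.

T_AC = 977.4 N, T_BC = 920.0 N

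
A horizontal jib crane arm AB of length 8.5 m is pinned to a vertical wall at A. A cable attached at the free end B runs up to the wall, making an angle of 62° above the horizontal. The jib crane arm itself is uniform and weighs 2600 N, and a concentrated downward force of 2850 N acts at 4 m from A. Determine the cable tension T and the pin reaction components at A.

T = 2991 N, A_x = 1404 N, A_y = 2809 N

ΣM about A: T·sin62°·8.5 − 2600·4.25 − 2850·4 = 0 → T = 22450/(8.5·0.882948) = 2991.32 ≈ 2991 N.
ΣF_x = 0: A_x − T·cos62° = 0 → A_x = 2991.32 × 0.469472 = 1404 N.
ΣF_y = 0: A_y + T·sin62° − 2600 − 2850 = 0 → A_y = 5450 − 2991.32 × 0.882948 = 2809 N.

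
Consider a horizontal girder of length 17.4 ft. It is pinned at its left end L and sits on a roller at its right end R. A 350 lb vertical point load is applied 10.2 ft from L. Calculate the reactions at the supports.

ΣM about L: R_y·17.4 − 350·10.2 = 0 → R_y = 3570/17.4 = 205.172 ≈ 205.2 lb.
ΣF_y = 0: L_y + 205.172 − 350 = 0 → L_y = 144.8 lb.
ΣF_x = 0: no horizontal applied forces, so L_x = 0.

L_x = 0, L_y = 144.8 lb, R_y = 205.2 lb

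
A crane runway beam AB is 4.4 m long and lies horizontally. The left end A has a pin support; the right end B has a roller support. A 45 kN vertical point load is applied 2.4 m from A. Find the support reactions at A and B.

Taking moments about A: B_y·4.4 − 45·2.4 = 0 → B_y = 108/4.4 = 24.5455 ≈ 24.55 kN.
ΣF_y = 0: A_y + 24.5455 − 45 = 0 → A_y = 20.45 kN.
ΣF_x = 0: no horizontal applied forces, so A_x = 0.

A_x = 0, A_y = 20.45 kN, B_y = 24.55 kN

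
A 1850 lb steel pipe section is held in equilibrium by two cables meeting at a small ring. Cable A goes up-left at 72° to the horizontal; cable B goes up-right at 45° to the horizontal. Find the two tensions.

T_A = 1468 lb, T_B = 641.6 lb

ΣF_x = 0: −T_A·cos72° + T_B·cos45° = 0 → T_B = 0.437016·T_A.
ΣF_y = 0: T_A·sin72° + T_B·sin45° = 1850.
Substitute: T_A·(0.951057 + 0.437016·0.707107) = 1850 → T_A = 1468.17 ≈ 1468 lb.
Then T_B = 0.437016 × 1468.17 = 641.6 lb.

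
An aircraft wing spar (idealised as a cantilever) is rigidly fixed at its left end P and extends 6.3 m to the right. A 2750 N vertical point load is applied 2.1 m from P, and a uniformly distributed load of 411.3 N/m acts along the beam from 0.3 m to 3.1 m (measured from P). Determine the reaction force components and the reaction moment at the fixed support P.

Resultant of the distributed load: 411.3 × 2.8 = 1151.64 N at 1.7 m from P.
ΣF_x = 0: P_x = 0.
ΣF_y = 0: P_y − 2750 − 411.3·2.8 = 0 → P_y = 3902 N.
ΣM about P: M_P − 2750·2.1 − (411.3·2.8)·1.7 = 0 → M_P = 7733 N·m.

P_x = 0, P_y = 3902 N, M_P = 7733 N·m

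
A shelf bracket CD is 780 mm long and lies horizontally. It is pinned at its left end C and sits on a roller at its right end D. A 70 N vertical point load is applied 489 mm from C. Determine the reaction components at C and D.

C_x = 0, C_y = 26.12 N, D_y = 43.88 N

ΣM about C: D_y·780 − 70·489 = 0 → D_y = 34230/780 = 43.8846 ≈ 43.88 N.
ΣF_y = 0: C_y + 43.8846 − 70 = 0 → C_y = 26.12 N.
ΣF_x = 0: no horizontal applied forces, so C_x = 0.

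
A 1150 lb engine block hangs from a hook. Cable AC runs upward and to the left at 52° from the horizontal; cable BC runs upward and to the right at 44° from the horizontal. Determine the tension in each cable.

ΣF_x = 0: −T_AC·cos52° + T_BC·cos44° = 0 → T_BC = 0.85587·T_AC.
ΣF_y = 0: T_AC·sin52° + T_BC·sin44° = 1150.
Substitute: T_AC·(0.788011 + 0.85587·0.694658) = 1150 → T_AC = 831.798 ≈ 831.8 lb.
Then T_BC = 0.85587 × 831.798 = 711.9 lb.

T_AC = 831.8 lb, T_BC = 711.9 lb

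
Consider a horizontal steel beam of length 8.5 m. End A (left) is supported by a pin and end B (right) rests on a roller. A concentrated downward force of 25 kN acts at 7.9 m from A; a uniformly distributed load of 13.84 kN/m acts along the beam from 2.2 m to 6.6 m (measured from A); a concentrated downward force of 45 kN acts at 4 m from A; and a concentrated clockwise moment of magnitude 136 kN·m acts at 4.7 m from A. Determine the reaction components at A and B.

A_x = 0, A_y = 38.96 kN, B_y = 91.93 kN

Resultant of the distributed load: 13.84 × 4.4 = 60.896 kN at 4.4 m from A.
Moments about A: B_y·8.5 − 25·7.9 − (13.84·4.4)·4.4 − 45·4 − 136 = 0 → B_y = 781.4424/8.5 = 91.9344 ≈ 91.93 kN.
ΣF_y = 0: A_y + 91.9344 − 25 − 13.84·4.4 − 45 = 0 → A_y = 38.96 kN.
ΣF_x = 0: no horizontal applied forces, so A_x = 0.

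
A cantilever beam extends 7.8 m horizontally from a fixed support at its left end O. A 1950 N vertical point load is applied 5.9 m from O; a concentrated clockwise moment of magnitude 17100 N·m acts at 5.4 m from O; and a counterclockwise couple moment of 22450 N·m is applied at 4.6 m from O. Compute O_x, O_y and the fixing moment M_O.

O_x = 0, O_y = 1950 N, M_O = 6155 N·m

ΣF_x = 0: O_x = 0.
ΣF_y = 0: O_y − 1950 = 0 → O_y = 1950 N.
ΣM about O: M_O − 1950·5.9 − 17100 + 22450 = 0 → M_O = 6155 N·m.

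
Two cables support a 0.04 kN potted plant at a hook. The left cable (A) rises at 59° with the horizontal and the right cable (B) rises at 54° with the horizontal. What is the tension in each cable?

ΣF_x = 0: −T_A·cos59° + T_B·cos54° = 0 → T_B = 0.876235·T_A.
ΣF_y = 0: T_A·sin59° + T_B·sin54° = 0.04.
Substitute: T_A·(0.857167 + 0.876235·0.809017) = 0.04 → T_A = 0.0255419 ≈ 0.02554 kN.
Then T_B = 0.876235 × 0.0255419 = 0.02238 kN.

T_A = 0.02554 kN, T_B = 0.02238 kN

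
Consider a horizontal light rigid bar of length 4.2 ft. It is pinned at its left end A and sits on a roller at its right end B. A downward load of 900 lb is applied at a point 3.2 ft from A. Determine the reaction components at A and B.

Moments about A: B_y·4.2 − 900·3.2 = 0 → B_y = 2880/4.2 = 685.714 ≈ 685.7 lb.
ΣF_y = 0: A_y + 685.714 − 900 = 0 → A_y = 214.3 lb.
ΣF_x = 0: no horizontal applied forces, so A_x = 0.

A_x = 0, A_y = 214.3 lb, B_y = 685.7 lb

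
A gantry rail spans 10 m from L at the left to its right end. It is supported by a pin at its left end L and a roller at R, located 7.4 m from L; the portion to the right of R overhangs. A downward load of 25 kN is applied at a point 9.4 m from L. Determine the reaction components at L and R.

L_x = 0, L_y = -6.757 kN, R_y = 31.76 kN

ΣM about L: R_y·7.4 − 25·9.4 = 0 → R_y = 235/7.4 = 31.7568 ≈ 31.76 kN.
ΣF_y = 0: L_y + 31.7568 − 25 = 0 → L_y = -6.757 kN.
ΣF_x = 0: no horizontal applied forces, so L_x = 0.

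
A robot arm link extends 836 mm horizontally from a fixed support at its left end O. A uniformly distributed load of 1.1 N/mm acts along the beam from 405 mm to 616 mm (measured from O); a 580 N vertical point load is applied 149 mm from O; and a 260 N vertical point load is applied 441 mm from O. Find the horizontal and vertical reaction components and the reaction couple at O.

O_x = 0, O_y = 1072 N, M_O = 319600 N·mm

Resultant of the distributed load: 1.1 × 211 = 232.1 N at 510.5 mm from O.
ΣF_x = 0: O_x = 0.
ΣF_y = 0: O_y − 1.1·211 − 580 − 260 = 0 → O_y = 1072 N.
ΣM about O: M_O − (1.1·211)·510.5 − 580·149 − 260·441 = 0 → M_O = 319600 N·mm.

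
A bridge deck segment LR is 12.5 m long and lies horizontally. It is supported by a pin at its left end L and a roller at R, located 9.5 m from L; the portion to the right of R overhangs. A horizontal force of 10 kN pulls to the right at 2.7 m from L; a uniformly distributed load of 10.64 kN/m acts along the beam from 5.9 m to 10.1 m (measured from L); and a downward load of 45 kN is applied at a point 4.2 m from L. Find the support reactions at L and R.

L_x = -10.00 kN, L_y = 32.16 kN, R_y = 57.53 kN

Resultant of the distributed load: 10.64 × 4.2 = 44.688 kN at 8 m from L.
Moments about L: R_y·9.5 − (10.64·4.2)·8 − 45·4.2 = 0 → R_y = 546.504/9.5 = 57.5267 ≈ 57.53 kN.
ΣF_y = 0: L_y + 57.5267 − 10.64·4.2 − 45 = 0 → L_y = 32.16 kN.
ΣF_x = 0: L_x + 10 = 0 → L_x = -10.00 kN.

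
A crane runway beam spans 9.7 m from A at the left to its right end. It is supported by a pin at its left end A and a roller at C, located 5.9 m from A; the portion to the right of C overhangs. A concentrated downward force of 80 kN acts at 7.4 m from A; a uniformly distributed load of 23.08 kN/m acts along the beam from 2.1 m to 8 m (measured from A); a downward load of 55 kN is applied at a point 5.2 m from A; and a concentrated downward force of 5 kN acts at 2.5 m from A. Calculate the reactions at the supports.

Resultant of the distributed load: 23.08 × 5.9 = 136.172 kN at 5.05 m from A.
Taking moments about A: C_y·5.9 − 80·7.4 − (23.08·5.9)·5.05 − 55·5.2 − 5·2.5 = 0 → C_y = 1578.1686/5.9 = 267.486 ≈ 267.5 kN.
ΣF_y = 0: A_y + 267.486 − 80 − 23.08·5.9 − 55 − 5 = 0 → A_y = 8.686 kN.
ΣF_x = 0: no horizontal applied forces, so A_x = 0.

A_x = 0, A_y = 8.686 kN, C_y = 267.5 kN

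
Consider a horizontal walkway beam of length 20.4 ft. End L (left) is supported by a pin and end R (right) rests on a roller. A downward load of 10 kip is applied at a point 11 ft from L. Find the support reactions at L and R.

ΣM about L: R_y·20.4 − 10·11 = 0 → R_y = 110/20.4 = 5.39216 ≈ 5.392 kip.
ΣF_y = 0: L_y + 5.39216 − 10 = 0 → L_y = 4.608 kip.
ΣF_x = 0: no horizontal applied forces, so L_x = 0.

L_x = 0, L_y = 4.608 kip, R_y = 5.392 kip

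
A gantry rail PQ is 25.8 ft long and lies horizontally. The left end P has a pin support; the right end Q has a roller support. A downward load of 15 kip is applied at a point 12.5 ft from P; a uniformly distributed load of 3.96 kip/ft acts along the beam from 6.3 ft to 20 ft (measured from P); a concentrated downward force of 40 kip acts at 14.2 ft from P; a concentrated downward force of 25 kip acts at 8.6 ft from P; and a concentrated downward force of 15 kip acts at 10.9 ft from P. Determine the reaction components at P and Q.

Resultant of the distributed load: 3.96 × 13.7 = 54.252 kip at 13.15 ft from P.
Moments about P: Q_y·25.8 − 15·12.5 − (3.96·13.7)·13.15 − 40·14.2 − 25·8.6 − 15·10.9 = 0 → Q_y = 1847.4138/25.8 = 71.6052 ≈ 71.61 kip.
ΣF_y = 0: P_y + 71.6052 − 15 − 3.96·13.7 − 40 − 25 − 15 = 0 → P_y = 77.65 kip.
ΣF_x = 0: no horizontal applied forces, so P_x = 0.

P_x = 0, P_y = 77.65 kip, Q_y = 71.61 kip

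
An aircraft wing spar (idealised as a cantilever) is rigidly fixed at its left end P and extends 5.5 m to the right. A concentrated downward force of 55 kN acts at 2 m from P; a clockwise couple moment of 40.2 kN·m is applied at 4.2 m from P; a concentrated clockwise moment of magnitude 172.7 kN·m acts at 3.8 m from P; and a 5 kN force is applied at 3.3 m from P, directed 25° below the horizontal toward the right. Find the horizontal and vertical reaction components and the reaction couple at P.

ΣF_x = 0: P_x + 5·cos25° = 0 → P_x = -4.532 kN.
ΣF_y = 0: P_y − 55 − 5·sin25° = 0 → P_y = 57.11 kN.
ΣM about P: M_P − 55·2 − 40.2 − 172.7 − 5·sin25°·3.3 = 0 → M_P = 329.9 kN·m.

P_x = -4.532 kN, P_y = 57.11 kN, M_P = 329.9 kN·m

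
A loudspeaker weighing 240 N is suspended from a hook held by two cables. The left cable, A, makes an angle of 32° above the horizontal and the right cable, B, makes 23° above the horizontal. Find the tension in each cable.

ΣF_x = 0: −T_A·cos32° + T_B·cos23° = 0 → T_B = 0.921286·T_A.
ΣF_y = 0: T_A·sin32° + T_B·sin23° = 240.
Substitute: T_A·(0.529919 + 0.921286·0.390731) = 240 → T_A = 269.695 ≈ 269.7 N.
Then T_B = 0.921286 × 269.695 = 248.5 N.

T_A = 269.7 N, T_B = 248.5 N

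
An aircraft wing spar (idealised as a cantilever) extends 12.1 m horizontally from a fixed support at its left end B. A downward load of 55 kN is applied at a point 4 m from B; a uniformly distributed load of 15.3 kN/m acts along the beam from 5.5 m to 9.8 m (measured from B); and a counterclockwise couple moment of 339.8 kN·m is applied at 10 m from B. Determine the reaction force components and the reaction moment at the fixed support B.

Resultant of the distributed load: 15.3 × 4.3 = 65.79 kN at 7.65 m from B.
ΣF_x = 0: B_x = 0.
ΣF_y = 0: B_y − 55 − 15.3·4.3 = 0 → B_y = 120.8 kN.
ΣM about B: M_B − 55·4 − (15.3·4.3)·7.65 + 339.8 = 0 → M_B = 383.5 kN·m.

B_x = 0, B_y = 120.8 kN, M_B = 383.5 kN·m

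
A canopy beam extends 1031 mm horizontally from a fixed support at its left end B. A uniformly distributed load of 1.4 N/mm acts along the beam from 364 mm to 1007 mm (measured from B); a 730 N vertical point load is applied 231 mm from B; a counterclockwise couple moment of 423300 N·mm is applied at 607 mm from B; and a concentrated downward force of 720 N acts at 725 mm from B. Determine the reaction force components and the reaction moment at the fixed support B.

B_x = 0, B_y = 2350 N, M_B = 884400 N·mm

Resultant of the distributed load: 1.4 × 643 = 900.2 N at 685.5 mm from B.
ΣF_x = 0: B_x = 0.
ΣF_y = 0: B_y − 1.4·643 − 730 − 720 = 0 → B_y = 2350 N.
ΣM about B: M_B − (1.4·643)·685.5 − 730·231 + 423300 − 720·725 = 0 → M_B = 884400 N·mm.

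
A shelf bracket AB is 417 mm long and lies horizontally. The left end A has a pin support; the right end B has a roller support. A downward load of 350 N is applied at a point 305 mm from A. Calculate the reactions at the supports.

ΣM about A: B_y·417 − 350·305 = 0 → B_y = 106750/417 = 255.995 ≈ 256.0 N.
ΣF_y = 0: A_y + 255.995 − 350 = 0 → A_y = 94.00 N.
ΣF_x = 0: no horizontal applied forces, so A_x = 0.

A_x = 0, A_y = 94.00 N, B_y = 256.0 N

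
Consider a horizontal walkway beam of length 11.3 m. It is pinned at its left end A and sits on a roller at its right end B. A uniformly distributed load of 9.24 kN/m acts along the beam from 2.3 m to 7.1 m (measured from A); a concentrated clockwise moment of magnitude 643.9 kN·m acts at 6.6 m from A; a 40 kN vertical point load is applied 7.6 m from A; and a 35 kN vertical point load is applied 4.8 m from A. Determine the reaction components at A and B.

Resultant of the distributed load: 9.24 × 4.8 = 44.352 kN at 4.7 m from A.
Taking moments about A: B_y·11.3 − (9.24·4.8)·4.7 − 643.9 − 40·7.6 − 35·4.8 = 0 → B_y = 1324.3544/11.3 = 117.2 kN.
ΣF_y = 0: A_y + 117.2 − 9.24·4.8 − 40 − 35 = 0 → A_y = 2.152 kN.
ΣF_x = 0: no horizontal applied forces, so A_x = 0.

A_x = 0, A_y = 2.152 kN, B_y = 117.2 kN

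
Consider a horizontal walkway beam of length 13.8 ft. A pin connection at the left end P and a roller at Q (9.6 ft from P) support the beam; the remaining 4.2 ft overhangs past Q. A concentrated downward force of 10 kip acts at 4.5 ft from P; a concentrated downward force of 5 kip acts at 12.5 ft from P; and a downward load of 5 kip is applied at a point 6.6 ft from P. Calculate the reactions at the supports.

P_x = 0, P_y = 5.365 kip, Q_y = 14.64 kip

Taking moments about P: Q_y·9.6 − 10·4.5 − 5·12.5 − 5·6.6 = 0 → Q_y = 140.5/9.6 = 14.6354 ≈ 14.64 kip.
ΣF_y = 0: P_y + 14.6354 − 10 − 5 − 5 = 0 → P_y = 5.365 kip.
ΣF_x = 0: no horizontal applied forces, so P_x = 0.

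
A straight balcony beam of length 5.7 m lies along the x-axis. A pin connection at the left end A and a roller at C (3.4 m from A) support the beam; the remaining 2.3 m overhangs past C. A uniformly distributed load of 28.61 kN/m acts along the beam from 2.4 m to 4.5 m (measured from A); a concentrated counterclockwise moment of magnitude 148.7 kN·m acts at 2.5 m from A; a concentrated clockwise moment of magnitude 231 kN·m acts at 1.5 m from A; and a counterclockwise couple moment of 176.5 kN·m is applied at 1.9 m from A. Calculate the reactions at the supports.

Resultant of the distributed load: 28.61 × 2.1 = 60.081 kN at 3.45 m from A.
Moments about A: C_y·3.4 − (28.61·2.1)·3.45 + 148.7 − 231 + 176.5 = 0 → C_y = 113.07945/3.4 = 33.2587 ≈ 33.26 kN.
ΣF_y = 0: A_y + 33.2587 − 28.61·2.1 = 0 → A_y = 26.82 kN.
ΣF_x = 0: no horizontal applied forces, so A_x = 0.

A_x = 0, A_y = 26.82 kN, C_y = 33.26 kN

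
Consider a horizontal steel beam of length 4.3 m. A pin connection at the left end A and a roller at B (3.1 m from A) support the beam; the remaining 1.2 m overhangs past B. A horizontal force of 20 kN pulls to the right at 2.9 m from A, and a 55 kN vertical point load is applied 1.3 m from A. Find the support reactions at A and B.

Taking moments about A: B_y·3.1 − 55·1.3 = 0 → B_y = 71.5/3.1 = 23.0645 ≈ 23.06 kN.
ΣF_y = 0: A_y + 23.0645 − 55 = 0 → A_y = 31.94 kN.
ΣF_x = 0: A_x + 20 = 0 → A_x = -20.00 kN.

A_x = -20.00 kN, A_y = 31.94 kN, B_y = 23.06 kN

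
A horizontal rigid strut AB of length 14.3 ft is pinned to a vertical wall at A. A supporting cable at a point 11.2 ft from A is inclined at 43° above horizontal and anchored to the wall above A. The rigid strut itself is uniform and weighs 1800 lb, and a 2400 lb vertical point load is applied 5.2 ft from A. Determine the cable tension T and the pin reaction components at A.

ΣM about A: T·sin43°·11.2 − 1800·7.15 − 2400·5.2 = 0 → T = 25350/(11.2·0.681998) = 3318.77 ≈ 3319 lb.
ΣF_x = 0: A_x − T·cos43° = 0 → A_x = 3318.77 × 0.731354 = 2427 lb.
ΣF_y = 0: A_y + T·sin43° − 1800 − 2400 = 0 → A_y = 4200 − 3318.77 × 0.681998 = 1937 lb.

T = 3319 lb, A_x = 2427 lb, A_y = 1937 lb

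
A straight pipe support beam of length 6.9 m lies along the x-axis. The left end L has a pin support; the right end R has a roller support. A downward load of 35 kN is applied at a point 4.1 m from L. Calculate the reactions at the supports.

Moments about L: R_y·6.9 − 35·4.1 = 0 → R_y = 143.5/6.9 = 20.7971 ≈ 20.80 kN.
ΣF_y = 0: L_y + 20.7971 − 35 = 0 → L_y = 14.20 kN.
ΣF_x = 0: no horizontal applied forces, so L_x = 0.

L_x = 0, L_y = 14.20 kN, R_y = 20.80 kN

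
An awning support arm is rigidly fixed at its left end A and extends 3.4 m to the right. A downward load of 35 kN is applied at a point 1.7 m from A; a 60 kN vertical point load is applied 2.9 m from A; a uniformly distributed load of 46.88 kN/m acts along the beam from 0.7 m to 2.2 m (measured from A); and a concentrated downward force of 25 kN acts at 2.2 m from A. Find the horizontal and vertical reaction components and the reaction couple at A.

Resultant of the distributed load: 46.88 × 1.5 = 70.32 kN at 1.45 m from A.
ΣF_x = 0: A_x = 0.
ΣF_y = 0: A_y − 35 − 60 − 46.88·1.5 − 25 = 0 → A_y = 190.3 kN.
ΣM about A: M_A − 35·1.7 − 60·2.9 − (46.88·1.5)·1.45 − 25·2.2 = 0 → M_A = 390.5 kN·m.

A_x = 0, A_y = 190.3 kN, M_A = 390.5 kN·m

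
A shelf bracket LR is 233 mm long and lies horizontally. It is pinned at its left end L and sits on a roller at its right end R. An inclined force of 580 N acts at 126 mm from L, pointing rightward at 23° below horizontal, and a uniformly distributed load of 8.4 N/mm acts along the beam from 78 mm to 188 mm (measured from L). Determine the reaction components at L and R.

L_x = -533.9 N, L_y = 500.6 N, R_y = 650.0 N

Resultant of the distributed load: 8.4 × 110 = 924 N at 133 mm from L.
Taking moments about L: R_y·233 − 580·sin23°·126 − (8.4·110)·133 = 0 → R_y = 151447/233 = 649.987 ≈ 650.0 N.
ΣF_y = 0: L_y + 649.987 − 580·sin23° − 8.4·110 = 0 → L_y = 500.6 N.
ΣF_x = 0: L_x + 580·cos23° = 0 → L_x = -533.9 N.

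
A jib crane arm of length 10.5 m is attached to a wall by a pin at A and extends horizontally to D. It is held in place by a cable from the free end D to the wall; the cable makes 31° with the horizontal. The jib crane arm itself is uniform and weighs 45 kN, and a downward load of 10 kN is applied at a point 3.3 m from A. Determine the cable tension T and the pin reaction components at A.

ΣM about A: T·sin31°·10.5 − 45·5.25 − 10·3.3 = 0 → T = 269.25/(10.5·0.515038) = 49.7883 ≈ 49.79 kN.
ΣF_x = 0: A_x − T·cos31° = 0 → A_x = 49.7883 × 0.857167 = 42.68 kN.
ΣF_y = 0: A_y + T·sin31° − 45 − 10 = 0 → A_y = 55 − 49.7883 × 0.515038 = 29.36 kN.

T = 49.79 kN, A_x = 42.68 kN, A_y = 29.36 kN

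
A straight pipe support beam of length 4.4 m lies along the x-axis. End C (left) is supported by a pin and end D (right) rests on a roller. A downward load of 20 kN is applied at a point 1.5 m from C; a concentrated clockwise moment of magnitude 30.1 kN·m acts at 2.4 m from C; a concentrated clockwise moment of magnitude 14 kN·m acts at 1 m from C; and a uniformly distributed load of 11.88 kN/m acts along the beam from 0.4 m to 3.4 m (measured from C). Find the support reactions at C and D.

C_x = 0, C_y = 23.41 kN, D_y = 32.23 kN

Resultant of the distributed load: 11.88 × 3 = 35.64 kN at 1.9 m from C.
Moments about C: D_y·4.4 − 20·1.5 − 30.1 − 14 − (11.88·3)·1.9 = 0 → D_y = 141.816/4.4 = 32.2309 ≈ 32.23 kN.
ΣF_y = 0: C_y + 32.2309 − 20 − 11.88·3 = 0 → C_y = 23.41 kN.
ΣF_x = 0: no horizontal applied forces, so C_x = 0.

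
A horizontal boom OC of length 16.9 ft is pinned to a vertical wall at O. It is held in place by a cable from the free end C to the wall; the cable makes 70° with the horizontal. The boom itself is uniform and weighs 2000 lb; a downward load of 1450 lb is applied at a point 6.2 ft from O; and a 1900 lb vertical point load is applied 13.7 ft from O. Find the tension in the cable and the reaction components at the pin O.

T = 3269 lb, O_x = 1118 lb, O_y = 2278 lb

ΣM about O: T·sin70°·16.9 − 2000·8.45 − 1450·6.2 − 1900·13.7 = 0 → T = 51920/(16.9·0.939693) = 3269.35 ≈ 3269 lb.
ΣF_x = 0: O_x − T·cos70° = 0 → O_x = 3269.35 × 0.34202 = 1118 lb.
ΣF_y = 0: O_y + T·sin70° − 2000 − 1450 − 1900 = 0 → O_y = 5350 − 3269.35 × 0.939693 = 2278 lb.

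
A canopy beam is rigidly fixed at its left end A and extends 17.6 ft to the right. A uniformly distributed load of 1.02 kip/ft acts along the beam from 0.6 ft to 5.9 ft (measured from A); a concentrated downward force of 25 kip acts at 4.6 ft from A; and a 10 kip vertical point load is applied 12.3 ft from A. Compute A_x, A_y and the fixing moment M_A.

A_x = 0, A_y = 40.41 kip, M_A = 255.6 kip·ft

Resultant of the distributed load: 1.02 × 5.3 = 5.406 kip at 3.25 ft from A.
ΣF_x = 0: A_x = 0.
ΣF_y = 0: A_y − 1.02·5.3 − 25 − 10 = 0 → A_y = 40.41 kip.
ΣM about A: M_A − (1.02·5.3)·3.25 − 25·4.6 − 10·12.3 = 0 → M_A = 255.6 kip·ft.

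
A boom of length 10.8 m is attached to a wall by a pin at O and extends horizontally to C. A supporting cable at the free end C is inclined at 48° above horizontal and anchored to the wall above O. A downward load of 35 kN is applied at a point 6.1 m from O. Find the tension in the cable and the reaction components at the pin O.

ΣM about O: T·sin48°·10.8 − 35·6.1 = 0 → T = 213.5/(10.8·0.743145) = 26.6012 ≈ 26.60 kN.
ΣF_x = 0: O_x − T·cos48° = 0 → O_x = 26.6012 × 0.669131 = 17.80 kN.
ΣF_y = 0: O_y + T·sin48° − 35 = 0 → O_y = 35 − 26.6012 × 0.743145 = 15.23 kN.

T = 26.60 kN, O_x = 17.80 kN, O_y = 15.23 kN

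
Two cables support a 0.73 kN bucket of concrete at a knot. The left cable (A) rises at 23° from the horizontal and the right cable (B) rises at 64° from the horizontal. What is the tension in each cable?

ΣF_x = 0: −T_A·cos23° + T_B·cos64° = 0 → T_B = 2.09983·T_A.
ΣF_y = 0: T_A·sin23° + T_B·sin64° = 0.73.
Substitute: T_A·(0.390731 + 2.09983·0.898794) = 0.73 → T_A = 0.32045 ≈ 0.3205 kN.
Then T_B = 2.09983 × 0.32045 = 0.6729 kN.

T_A = 0.3205 kN, T_B = 0.6729 kN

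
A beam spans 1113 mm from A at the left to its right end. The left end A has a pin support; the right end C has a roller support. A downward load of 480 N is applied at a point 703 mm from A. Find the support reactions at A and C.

A_x = 0, A_y = 176.8 N, C_y = 303.2 N

Taking moments about A: C_y·1113 − 480·703 = 0 → C_y = 337440/1113 = 303.181 ≈ 303.2 N.
ΣF_y = 0: A_y + 303.181 − 480 = 0 → A_y = 176.8 N.
ΣF_x = 0: no horizontal applied forces, so A_x = 0.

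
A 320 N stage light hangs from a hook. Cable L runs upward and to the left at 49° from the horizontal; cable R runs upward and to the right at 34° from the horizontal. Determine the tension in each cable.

ΣF_x = 0: −T_L·cos49° + T_R·cos34° = 0 → T_R = 0.79135·T_L.
ΣF_y = 0: T_L·sin49° + T_R·sin34° = 320.
Substitute: T_L·(0.75471 + 0.79135·0.559193) = 320 → T_L = 267.284 ≈ 267.3 N.
Then T_R = 0.79135 × 267.284 = 211.5 N.

T_L = 267.3 N, T_R = 211.5 N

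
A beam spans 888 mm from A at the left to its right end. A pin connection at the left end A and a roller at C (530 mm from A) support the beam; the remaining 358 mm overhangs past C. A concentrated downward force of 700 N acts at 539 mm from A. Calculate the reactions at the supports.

Taking moments about A: C_y·530 − 700·539 = 0 → C_y = 377300/530 = 711.887 ≈ 711.9 N.
ΣF_y = 0: A_y + 711.887 − 700 = 0 → A_y = -11.89 N.
ΣF_x = 0: no horizontal applied forces, so A_x = 0.

A_x = 0, A_y = -11.89 N, C_y = 711.9 N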